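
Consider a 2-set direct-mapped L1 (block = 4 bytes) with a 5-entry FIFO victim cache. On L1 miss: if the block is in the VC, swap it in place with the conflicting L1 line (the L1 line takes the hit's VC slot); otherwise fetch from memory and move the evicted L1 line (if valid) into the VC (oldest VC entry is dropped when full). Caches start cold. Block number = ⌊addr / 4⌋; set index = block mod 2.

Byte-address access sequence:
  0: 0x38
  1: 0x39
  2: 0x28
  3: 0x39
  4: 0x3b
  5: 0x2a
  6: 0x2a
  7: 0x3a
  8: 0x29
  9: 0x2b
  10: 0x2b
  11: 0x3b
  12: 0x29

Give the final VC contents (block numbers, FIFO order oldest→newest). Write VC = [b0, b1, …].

0: 0x38 (blk 14, set 0) → MISS  vc=[]
1: 0x39 (blk 14, set 0) → L1-HIT  vc=[]
2: 0x28 (blk 10, set 0) → MISS  vc=[14]
3: 0x39 (blk 14, set 0) → VC-HIT  vc=[10]
4: 0x3b (blk 14, set 0) → L1-HIT  vc=[10]
5: 0x2a (blk 10, set 0) → VC-HIT  vc=[14]
6: 0x2a (blk 10, set 0) → L1-HIT  vc=[14]
7: 0x3a (blk 14, set 0) → VC-HIT  vc=[10]
8: 0x29 (blk 10, set 0) → VC-HIT  vc=[14]
9: 0x2b (blk 10, set 0) → L1-HIT  vc=[14]
10: 0x2b (blk 10, set 0) → L1-HIT  vc=[14]
11: 0x3b (blk 14, set 0) → VC-HIT  vc=[10]
12: 0x29 (blk 10, set 0) → VC-HIT  vc=[14]

VC = [14]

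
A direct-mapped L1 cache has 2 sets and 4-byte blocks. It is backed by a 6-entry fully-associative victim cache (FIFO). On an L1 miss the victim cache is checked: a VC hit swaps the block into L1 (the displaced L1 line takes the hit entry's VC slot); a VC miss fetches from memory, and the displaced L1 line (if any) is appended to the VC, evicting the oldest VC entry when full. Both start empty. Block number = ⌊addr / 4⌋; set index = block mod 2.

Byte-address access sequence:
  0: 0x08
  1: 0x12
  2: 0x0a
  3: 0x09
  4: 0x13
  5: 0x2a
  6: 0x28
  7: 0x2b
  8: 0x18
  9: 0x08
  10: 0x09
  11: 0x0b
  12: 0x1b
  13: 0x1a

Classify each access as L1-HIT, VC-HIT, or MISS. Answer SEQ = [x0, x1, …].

SEQ = [MISS, MISS, VC-HIT, L1-HIT, VC-HIT, MISS, L1-HIT, L1-HIT, MISS, VC-HIT, L1-HIT, L1-HIT, VC-HIT, L1-HIT]

#0 0x8→b2/s0 MISS; vc=[]
#1 0x12→b4/s0 MISS; vc=[2]
#2 0xa→b2/s0 VC-HIT; vc=[4]
#3 0x9→b2/s0 L1-HIT; vc=[4]
#4 0x13→b4/s0 VC-HIT; vc=[2]
#5 0x2a→b10/s0 MISS; vc=[2,4]
#6 0x28→b10/s0 L1-HIT; vc=[2,4]
#7 0x2b→b10/s0 L1-HIT; vc=[2,4]
#8 0x18→b6/s0 MISS; vc=[2,4,10]
#9 0x8→b2/s0 VC-HIT; vc=[6,4,10]
#10 0x9→b2/s0 L1-HIT; vc=[6,4,10]
#11 0xb→b2/s0 L1-HIT; vc=[6,4,10]
#12 0x1b→b6/s0 VC-HIT; vc=[2,4,10]
#13 0x1a→b6/s0 L1-HIT; vc=[2,4,10]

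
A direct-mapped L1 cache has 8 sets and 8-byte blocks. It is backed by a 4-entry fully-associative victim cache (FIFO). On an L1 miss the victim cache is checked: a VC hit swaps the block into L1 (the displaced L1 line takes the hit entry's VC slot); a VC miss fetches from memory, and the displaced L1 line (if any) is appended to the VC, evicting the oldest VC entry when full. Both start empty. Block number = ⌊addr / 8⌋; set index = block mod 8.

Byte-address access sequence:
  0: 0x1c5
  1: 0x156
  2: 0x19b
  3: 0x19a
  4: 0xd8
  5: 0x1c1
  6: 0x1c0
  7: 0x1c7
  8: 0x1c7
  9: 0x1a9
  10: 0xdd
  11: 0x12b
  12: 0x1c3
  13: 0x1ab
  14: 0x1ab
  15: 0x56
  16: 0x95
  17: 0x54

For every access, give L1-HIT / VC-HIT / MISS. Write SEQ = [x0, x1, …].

#0 0x1c5→b56/s0 MISS; vc=[]
#1 0x156→b42/s2 MISS; vc=[]
#2 0x19b→b51/s3 MISS; vc=[]
#3 0x19a→b51/s3 L1-HIT; vc=[]
#4 0xd8→b27/s3 MISS; vc=[51]
#5 0x1c1→b56/s0 L1-HIT; vc=[51]
#6 0x1c0→b56/s0 L1-HIT; vc=[51]
#7 0x1c7→b56/s0 L1-HIT; vc=[51]
#8 0x1c7→b56/s0 L1-HIT; vc=[51]
#9 0x1a9→b53/s5 MISS; vc=[51]
#10 0xdd→b27/s3 L1-HIT; vc=[51]
#11 0x12b→b37/s5 MISS; vc=[51,53]
#12 0x1c3→b56/s0 L1-HIT; vc=[51,53]
#13 0x1ab→b53/s5 VC-HIT; vc=[51,37]
#14 0x1ab→b53/s5 L1-HIT; vc=[51,37]
#15 0x56→b10/s2 MISS; vc=[51,37,42]
#16 0x95→b18/s2 MISS; vc=[51,37,42,10]
#17 0x54→b10/s2 VC-HIT; vc=[51,37,42,18]

SEQ = [MISS, MISS, MISS, L1-HIT, MISS, L1-HIT, L1-HIT, L1-HIT, L1-HIT, MISS, L1-HIT, MISS, L1-HIT, VC-HIT, L1-HIT, MISS, MISS, VC-HIT]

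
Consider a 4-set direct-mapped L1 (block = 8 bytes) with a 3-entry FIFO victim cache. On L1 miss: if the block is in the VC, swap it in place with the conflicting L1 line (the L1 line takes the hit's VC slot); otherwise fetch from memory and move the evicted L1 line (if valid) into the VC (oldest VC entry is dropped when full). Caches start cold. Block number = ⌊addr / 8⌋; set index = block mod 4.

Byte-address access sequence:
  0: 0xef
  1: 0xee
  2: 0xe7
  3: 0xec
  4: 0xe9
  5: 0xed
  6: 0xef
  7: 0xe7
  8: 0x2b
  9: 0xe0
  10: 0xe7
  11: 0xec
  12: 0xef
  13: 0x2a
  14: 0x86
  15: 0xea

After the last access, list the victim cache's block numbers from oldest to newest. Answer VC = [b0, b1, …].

VC = [5, 28]

#0 0xef→b29/s1 MISS; vc=[]
#1 0xee→b29/s1 L1-HIT; vc=[]
#2 0xe7→b28/s0 MISS; vc=[]
#3 0xec→b29/s1 L1-HIT; vc=[]
#4 0xe9→b29/s1 L1-HIT; vc=[]
#5 0xed→b29/s1 L1-HIT; vc=[]
#6 0xef→b29/s1 L1-HIT; vc=[]
#7 0xe7→b28/s0 L1-HIT; vc=[]
#8 0x2b→b5/s1 MISS; vc=[29]
#9 0xe0→b28/s0 L1-HIT; vc=[29]
#10 0xe7→b28/s0 L1-HIT; vc=[29]
#11 0xec→b29/s1 VC-HIT; vc=[5]
#12 0xef→b29/s1 L1-HIT; vc=[5]
#13 0x2a→b5/s1 VC-HIT; vc=[29]
#14 0x86→b16/s0 MISS; vc=[29,28]
#15 0xea→b29/s1 VC-HIT; vc=[5,28]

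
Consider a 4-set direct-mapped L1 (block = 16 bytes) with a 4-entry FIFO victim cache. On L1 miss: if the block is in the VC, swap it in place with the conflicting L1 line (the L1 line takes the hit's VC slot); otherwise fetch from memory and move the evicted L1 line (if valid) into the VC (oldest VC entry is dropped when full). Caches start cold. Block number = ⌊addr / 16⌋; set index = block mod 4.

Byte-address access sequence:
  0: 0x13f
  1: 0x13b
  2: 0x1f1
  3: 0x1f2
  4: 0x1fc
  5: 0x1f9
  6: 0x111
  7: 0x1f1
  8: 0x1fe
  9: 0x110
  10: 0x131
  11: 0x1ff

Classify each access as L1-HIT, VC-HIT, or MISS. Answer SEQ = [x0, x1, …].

#0 0x13f→b19/s3 MISS; vc=[]
#1 0x13b→b19/s3 L1-HIT; vc=[]
#2 0x1f1→b31/s3 MISS; vc=[19]
#3 0x1f2→b31/s3 L1-HIT; vc=[19]
#4 0x1fc→b31/s3 L1-HIT; vc=[19]
#5 0x1f9→b31/s3 L1-HIT; vc=[19]
#6 0x111→b17/s1 MISS; vc=[19]
#7 0x1f1→b31/s3 L1-HIT; vc=[19]
#8 0x1fe→b31/s3 L1-HIT; vc=[19]
#9 0x110→b17/s1 L1-HIT; vc=[19]
#10 0x131→b19/s3 VC-HIT; vc=[31]
#11 0x1ff→b31/s3 VC-HIT; vc=[19]

SEQ = [MISS, L1-HIT, MISS, L1-HIT, L1-HIT, L1-HIT, MISS, L1-HIT, L1-HIT, L1-HIT, VC-HIT, VC-HIT]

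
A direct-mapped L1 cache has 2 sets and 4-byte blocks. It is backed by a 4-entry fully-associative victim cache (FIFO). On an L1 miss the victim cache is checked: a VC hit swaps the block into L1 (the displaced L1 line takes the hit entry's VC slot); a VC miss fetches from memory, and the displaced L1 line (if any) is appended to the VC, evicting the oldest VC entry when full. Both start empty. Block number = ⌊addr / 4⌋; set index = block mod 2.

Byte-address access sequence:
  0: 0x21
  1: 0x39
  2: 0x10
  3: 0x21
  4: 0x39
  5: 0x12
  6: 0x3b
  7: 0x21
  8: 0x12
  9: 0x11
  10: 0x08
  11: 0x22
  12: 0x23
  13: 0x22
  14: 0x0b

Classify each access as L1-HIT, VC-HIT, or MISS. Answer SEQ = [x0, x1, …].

  [0] addr=0x21 blk=8 s=0: MISS | VC []
  [1] addr=0x39 blk=14 s=0: MISS | VC [8]
  [2] addr=0x10 blk=4 s=0: MISS | VC [8, 14]
  [3] addr=0x21 blk=8 s=0: VC-HIT | VC [4, 14]
  [4] addr=0x39 blk=14 s=0: VC-HIT | VC [4, 8]
  [5] addr=0x12 blk=4 s=0: VC-HIT | VC [14, 8]
  [6] addr=0x3b blk=14 s=0: VC-HIT | VC [4, 8]
  [7] addr=0x21 blk=8 s=0: VC-HIT | VC [4, 14]
  [8] addr=0x12 blk=4 s=0: VC-HIT | VC [8, 14]
  [9] addr=0x11 blk=4 s=0: L1-HIT | VC [8, 14]
  [10] addr=0x8 blk=2 s=0: MISS | VC [8, 14, 4]
  [11] addr=0x22 blk=8 s=0: VC-HIT | VC [2, 14, 4]
  [12] addr=0x23 blk=8 s=0: L1-HIT | VC [2, 14, 4]
  [13] addr=0x22 blk=8 s=0: L1-HIT | VC [2, 14, 4]
  [14] addr=0xb blk=2 s=0: VC-HIT | VC [8, 14, 4]

SEQ = [MISS, MISS, MISS, VC-HIT, VC-HIT, VC-HIT, VC-HIT, VC-HIT, VC-HIT, L1-HIT, MISS, VC-HIT, L1-HIT, L1-HIT, VC-HIT]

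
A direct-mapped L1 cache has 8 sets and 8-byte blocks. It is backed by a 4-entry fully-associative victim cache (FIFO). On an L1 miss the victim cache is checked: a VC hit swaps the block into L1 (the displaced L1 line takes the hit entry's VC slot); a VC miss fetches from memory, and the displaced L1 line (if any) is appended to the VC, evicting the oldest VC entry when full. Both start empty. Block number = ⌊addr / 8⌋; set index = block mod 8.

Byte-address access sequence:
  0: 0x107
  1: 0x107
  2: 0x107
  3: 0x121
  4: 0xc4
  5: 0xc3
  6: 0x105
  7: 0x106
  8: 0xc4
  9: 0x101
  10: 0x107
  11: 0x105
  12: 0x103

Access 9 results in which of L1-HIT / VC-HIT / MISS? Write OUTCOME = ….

0: 0x107 (blk 32, set 0) → MISS  vc=[]
1: 0x107 (blk 32, set 0) → L1-HIT  vc=[]
2: 0x107 (blk 32, set 0) → L1-HIT  vc=[]
3: 0x121 (blk 36, set 4) → MISS  vc=[]
4: 0xc4 (blk 24, set 0) → MISS  vc=[32]
5: 0xc3 (blk 24, set 0) → L1-HIT  vc=[32]
6: 0x105 (blk 32, set 0) → VC-HIT  vc=[24]
7: 0x106 (blk 32, set 0) → L1-HIT  vc=[24]
8: 0xc4 (blk 24, set 0) → VC-HIT  vc=[32]
9: 0x101 (blk 32, set 0) → VC-HIT  vc=[24]
10: 0x107 (blk 32, set 0) → L1-HIT  vc=[24]
11: 0x105 (blk 32, set 0) → L1-HIT  vc=[24]
12: 0x103 (blk 32, set 0) → L1-HIT  vc=[24]

OUTCOME = VC-HIT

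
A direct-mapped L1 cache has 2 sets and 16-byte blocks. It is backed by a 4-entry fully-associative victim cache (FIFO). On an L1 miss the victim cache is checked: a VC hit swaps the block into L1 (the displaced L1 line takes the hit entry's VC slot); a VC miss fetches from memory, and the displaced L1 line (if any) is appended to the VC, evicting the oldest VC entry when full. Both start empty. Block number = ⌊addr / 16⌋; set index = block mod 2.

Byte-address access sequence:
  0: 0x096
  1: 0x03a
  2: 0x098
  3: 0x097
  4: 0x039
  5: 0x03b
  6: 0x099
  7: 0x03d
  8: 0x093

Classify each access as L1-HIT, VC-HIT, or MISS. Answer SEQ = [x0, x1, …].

#0 0x96→b9/s1 MISS; vc=[]
#1 0x3a→b3/s1 MISS; vc=[9]
#2 0x98→b9/s1 VC-HIT; vc=[3]
#3 0x97→b9/s1 L1-HIT; vc=[3]
#4 0x39→b3/s1 VC-HIT; vc=[9]
#5 0x3b→b3/s1 L1-HIT; vc=[9]
#6 0x99→b9/s1 VC-HIT; vc=[3]
#7 0x3d→b3/s1 VC-HIT; vc=[9]
#8 0x93→b9/s1 VC-HIT; vc=[3]

SEQ = [MISS, MISS, VC-HIT, L1-HIT, VC-HIT, L1-HIT, VC-HIT, VC-HIT, VC-HIT]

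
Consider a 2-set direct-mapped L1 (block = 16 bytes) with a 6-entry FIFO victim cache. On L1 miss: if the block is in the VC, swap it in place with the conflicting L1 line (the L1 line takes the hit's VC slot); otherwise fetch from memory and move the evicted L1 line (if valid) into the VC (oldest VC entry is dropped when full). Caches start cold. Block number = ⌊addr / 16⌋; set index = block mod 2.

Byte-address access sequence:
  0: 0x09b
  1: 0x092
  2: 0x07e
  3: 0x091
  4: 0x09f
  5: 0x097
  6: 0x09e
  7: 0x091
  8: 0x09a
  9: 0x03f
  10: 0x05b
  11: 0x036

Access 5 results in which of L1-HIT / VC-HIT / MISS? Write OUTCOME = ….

  [0] addr=0x9b blk=9 s=1: MISS | VC []
  [1] addr=0x92 blk=9 s=1: L1-HIT | VC []
  [2] addr=0x7e blk=7 s=1: MISS | VC [9]
  [3] addr=0x91 blk=9 s=1: VC-HIT | VC [7]
  [4] addr=0x9f blk=9 s=1: L1-HIT | VC [7]
  [5] addr=0x97 blk=9 s=1: L1-HIT | VC [7]
  [6] addr=0x9e blk=9 s=1: L1-HIT | VC [7]
  [7] addr=0x91 blk=9 s=1: L1-HIT | VC [7]
  [8] addr=0x9a blk=9 s=1: L1-HIT | VC [7]
  [9] addr=0x3f blk=3 s=1: MISS | VC [7, 9]
  [10] addr=0x5b blk=5 s=1: MISS | VC [7, 9, 3]
  [11] addr=0x36 blk=3 s=1: VC-HIT | VC [7, 9, 5]

OUTCOME = L1-HIT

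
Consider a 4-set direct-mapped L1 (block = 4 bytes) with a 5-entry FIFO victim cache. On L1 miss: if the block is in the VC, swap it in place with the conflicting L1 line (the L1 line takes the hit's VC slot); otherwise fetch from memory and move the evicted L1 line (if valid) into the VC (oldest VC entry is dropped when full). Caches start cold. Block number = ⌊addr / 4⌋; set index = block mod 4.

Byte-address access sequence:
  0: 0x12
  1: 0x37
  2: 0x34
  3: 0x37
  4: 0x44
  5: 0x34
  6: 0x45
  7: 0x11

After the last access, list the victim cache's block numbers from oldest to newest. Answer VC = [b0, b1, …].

0: 0x12 (blk 4, set 0) → MISS  vc=[]
1: 0x37 (blk 13, set 1) → MISS  vc=[]
2: 0x34 (blk 13, set 1) → L1-HIT  vc=[]
3: 0x37 (blk 13, set 1) → L1-HIT  vc=[]
4: 0x44 (blk 17, set 1) → MISS  vc=[13]
5: 0x34 (blk 13, set 1) → VC-HIT  vc=[17]
6: 0x45 (blk 17, set 1) → VC-HIT  vc=[13]
7: 0x11 (blk 4, set 0) → L1-HIT  vc=[13]

VC = [13]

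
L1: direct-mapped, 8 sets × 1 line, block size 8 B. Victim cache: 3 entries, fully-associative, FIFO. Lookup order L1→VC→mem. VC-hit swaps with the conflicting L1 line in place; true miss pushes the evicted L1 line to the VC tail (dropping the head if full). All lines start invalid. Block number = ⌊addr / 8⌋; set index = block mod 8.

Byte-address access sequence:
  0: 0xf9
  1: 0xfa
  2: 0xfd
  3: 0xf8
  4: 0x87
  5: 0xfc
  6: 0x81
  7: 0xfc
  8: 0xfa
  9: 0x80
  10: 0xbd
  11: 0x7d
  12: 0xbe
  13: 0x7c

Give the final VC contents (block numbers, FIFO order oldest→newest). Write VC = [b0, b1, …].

#0 0xf9→b31/s7 MISS; vc=[]
#1 0xfa→b31/s7 L1-HIT; vc=[]
#2 0xfd→b31/s7 L1-HIT; vc=[]
#3 0xf8→b31/s7 L1-HIT; vc=[]
#4 0x87→b16/s0 MISS; vc=[]
#5 0xfc→b31/s7 L1-HIT; vc=[]
#6 0x81→b16/s0 L1-HIT; vc=[]
#7 0xfc→b31/s7 L1-HIT; vc=[]
#8 0xfa→b31/s7 L1-HIT; vc=[]
#9 0x80→b16/s0 L1-HIT; vc=[]
#10 0xbd→b23/s7 MISS; vc=[31]
#11 0x7d→b15/s7 MISS; vc=[31,23]
#12 0xbe→b23/s7 VC-HIT; vc=[31,15]
#13 0x7c→b15/s7 VC-HIT; vc=[31,23]

VC = [31, 23]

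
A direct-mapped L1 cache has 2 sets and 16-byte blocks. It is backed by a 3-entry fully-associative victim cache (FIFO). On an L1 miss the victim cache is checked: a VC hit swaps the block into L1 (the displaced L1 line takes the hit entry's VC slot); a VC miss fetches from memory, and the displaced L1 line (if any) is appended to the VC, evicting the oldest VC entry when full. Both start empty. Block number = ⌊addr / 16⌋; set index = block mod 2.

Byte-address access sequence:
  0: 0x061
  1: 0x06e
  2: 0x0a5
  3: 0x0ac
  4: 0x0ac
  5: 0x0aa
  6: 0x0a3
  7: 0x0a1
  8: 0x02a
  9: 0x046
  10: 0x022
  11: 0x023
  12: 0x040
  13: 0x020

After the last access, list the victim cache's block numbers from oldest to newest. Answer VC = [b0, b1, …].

#0 0x61→b6/s0 MISS; vc=[]
#1 0x6e→b6/s0 L1-HIT; vc=[]
#2 0xa5→b10/s0 MISS; vc=[6]
#3 0xac→b10/s0 L1-HIT; vc=[6]
#4 0xac→b10/s0 L1-HIT; vc=[6]
#5 0xaa→b10/s0 L1-HIT; vc=[6]
#6 0xa3→b10/s0 L1-HIT; vc=[6]
#7 0xa1→b10/s0 L1-HIT; vc=[6]
#8 0x2a→b2/s0 MISS; vc=[6,10]
#9 0x46→b4/s0 MISS; vc=[6,10,2]
#10 0x22→b2/s0 VC-HIT; vc=[6,10,4]
#11 0x23→b2/s0 L1-HIT; vc=[6,10,4]
#12 0x40→b4/s0 VC-HIT; vc=[6,10,2]
#13 0x20→b2/s0 VC-HIT; vc=[6,10,4]

VC = [6, 10, 4]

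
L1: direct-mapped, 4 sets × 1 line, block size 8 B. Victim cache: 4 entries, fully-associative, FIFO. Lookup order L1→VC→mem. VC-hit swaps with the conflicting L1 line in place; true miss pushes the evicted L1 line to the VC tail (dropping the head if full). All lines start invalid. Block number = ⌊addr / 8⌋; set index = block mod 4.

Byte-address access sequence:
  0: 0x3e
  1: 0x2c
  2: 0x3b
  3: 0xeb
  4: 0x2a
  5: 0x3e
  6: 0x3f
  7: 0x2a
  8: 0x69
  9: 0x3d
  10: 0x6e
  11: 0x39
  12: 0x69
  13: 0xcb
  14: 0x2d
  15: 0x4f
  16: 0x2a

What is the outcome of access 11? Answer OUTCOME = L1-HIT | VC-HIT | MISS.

OUTCOME = L1-HIT

  [0] addr=0x3e blk=7 s=3: MISS | VC []
  [1] addr=0x2c blk=5 s=1: MISS | VC []
  [2] addr=0x3b blk=7 s=3: L1-HIT | VC []
  [3] addr=0xeb blk=29 s=1: MISS | VC [5]
  [4] addr=0x2a blk=5 s=1: VC-HIT | VC [29]
  [5] addr=0x3e blk=7 s=3: L1-HIT | VC [29]
  [6] addr=0x3f blk=7 s=3: L1-HIT | VC [29]
  [7] addr=0x2a blk=5 s=1: L1-HIT | VC [29]
  [8] addr=0x69 blk=13 s=1: MISS | VC [29, 5]
  [9] addr=0x3d blk=7 s=3: L1-HIT | VC [29, 5]
  [10] addr=0x6e blk=13 s=1: L1-HIT | VC [29, 5]
  [11] addr=0x39 blk=7 s=3: L1-HIT | VC [29, 5]
  [12] addr=0x69 blk=13 s=1: L1-HIT | VC [29, 5]
  [13] addr=0xcb blk=25 s=1: MISS | VC [29, 5, 13]
  [14] addr=0x2d blk=5 s=1: VC-HIT | VC [29, 25, 13]
  [15] addr=0x4f blk=9 s=1: MISS | VC [29, 25, 13, 5]
  [16] addr=0x2a blk=5 s=1: VC-HIT | VC [29, 25, 13, 9]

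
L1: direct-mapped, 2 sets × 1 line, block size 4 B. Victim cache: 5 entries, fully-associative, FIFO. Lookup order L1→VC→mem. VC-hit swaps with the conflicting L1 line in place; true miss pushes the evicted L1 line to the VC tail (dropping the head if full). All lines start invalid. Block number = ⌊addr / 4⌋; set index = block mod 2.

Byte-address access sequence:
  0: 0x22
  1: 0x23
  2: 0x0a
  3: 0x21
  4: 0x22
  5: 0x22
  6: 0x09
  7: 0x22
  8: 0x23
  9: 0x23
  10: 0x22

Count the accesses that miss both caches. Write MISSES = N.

MISSES = 2

  [0] addr=0x22 blk=8 s=0: MISS | VC []
  [1] addr=0x23 blk=8 s=0: L1-HIT | VC []
  [2] addr=0xa blk=2 s=0: MISS | VC [8]
  [3] addr=0x21 blk=8 s=0: VC-HIT | VC [2]
  [4] addr=0x22 blk=8 s=0: L1-HIT | VC [2]
  [5] addr=0x22 blk=8 s=0: L1-HIT | VC [2]
  [6] addr=0x9 blk=2 s=0: VC-HIT | VC [8]
  [7] addr=0x22 blk=8 s=0: VC-HIT | VC [2]
  [8] addr=0x23 blk=8 s=0: L1-HIT | VC [2]
  [9] addr=0x23 blk=8 s=0: L1-HIT | VC [2]
  [10] addr=0x22 blk=8 s=0: L1-HIT | VC [2]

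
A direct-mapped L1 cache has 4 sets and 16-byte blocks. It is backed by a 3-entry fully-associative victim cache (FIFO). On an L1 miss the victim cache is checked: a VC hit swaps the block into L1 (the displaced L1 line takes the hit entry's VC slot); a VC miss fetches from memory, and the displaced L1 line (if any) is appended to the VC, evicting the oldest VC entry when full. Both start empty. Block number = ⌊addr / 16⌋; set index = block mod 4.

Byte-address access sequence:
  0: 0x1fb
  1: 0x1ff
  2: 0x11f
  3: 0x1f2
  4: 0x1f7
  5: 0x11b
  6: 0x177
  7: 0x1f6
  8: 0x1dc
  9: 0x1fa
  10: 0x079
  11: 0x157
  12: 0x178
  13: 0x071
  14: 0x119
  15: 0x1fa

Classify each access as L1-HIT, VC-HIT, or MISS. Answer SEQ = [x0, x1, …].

SEQ = [MISS, L1-HIT, MISS, L1-HIT, L1-HIT, L1-HIT, MISS, VC-HIT, MISS, L1-HIT, MISS, MISS, MISS, VC-HIT, MISS, MISS]

0: 0x1fb (blk 31, set 3) → MISS  vc=[]
1: 0x1ff (blk 31, set 3) → L1-HIT  vc=[]
2: 0x11f (blk 17, set 1) → MISS  vc=[]
3: 0x1f2 (blk 31, set 3) → L1-HIT  vc=[]
4: 0x1f7 (blk 31, set 3) → L1-HIT  vc=[]
5: 0x11b (blk 17, set 1) → L1-HIT  vc=[]
6: 0x177 (blk 23, set 3) → MISS  vc=[31]
7: 0x1f6 (blk 31, set 3) → VC-HIT  vc=[23]
8: 0x1dc (blk 29, set 1) → MISS  vc=[23, 17]
9: 0x1fa (blk 31, set 3) → L1-HIT  vc=[23, 17]
10: 0x79 (blk 7, set 3) → MISS  vc=[23, 17, 31]
11: 0x157 (blk 21, set 1) → MISS  vc=[17, 31, 29]
12: 0x178 (blk 23, set 3) → MISS  vc=[31, 29, 7]
13: 0x71 (blk 7, set 3) → VC-HIT  vc=[31, 29, 23]
14: 0x119 (blk 17, set 1) → MISS  vc=[29, 23, 21]
15: 0x1fa (blk 31, set 3) → MISS  vc=[23, 21, 7]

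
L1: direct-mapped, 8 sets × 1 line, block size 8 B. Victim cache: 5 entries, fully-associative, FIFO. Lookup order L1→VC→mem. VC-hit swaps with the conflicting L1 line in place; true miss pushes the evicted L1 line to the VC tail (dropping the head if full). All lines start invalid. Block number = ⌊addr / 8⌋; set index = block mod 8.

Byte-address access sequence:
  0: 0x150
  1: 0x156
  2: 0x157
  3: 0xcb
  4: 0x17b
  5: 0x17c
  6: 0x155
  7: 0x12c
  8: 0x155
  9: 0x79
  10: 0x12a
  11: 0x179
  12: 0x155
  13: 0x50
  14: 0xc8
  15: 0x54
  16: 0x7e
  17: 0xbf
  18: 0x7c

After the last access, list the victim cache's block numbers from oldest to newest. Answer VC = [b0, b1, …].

#0 0x150→b42/s2 MISS; vc=[]
#1 0x156→b42/s2 L1-HIT; vc=[]
#2 0x157→b42/s2 L1-HIT; vc=[]
#3 0xcb→b25/s1 MISS; vc=[]
#4 0x17b→b47/s7 MISS; vc=[]
#5 0x17c→b47/s7 L1-HIT; vc=[]
#6 0x155→b42/s2 L1-HIT; vc=[]
#7 0x12c→b37/s5 MISS; vc=[]
#8 0x155→b42/s2 L1-HIT; vc=[]
#9 0x79→b15/s7 MISS; vc=[47]
#10 0x12a→b37/s5 L1-HIT; vc=[47]
#11 0x179→b47/s7 VC-HIT; vc=[15]
#12 0x155→b42/s2 L1-HIT; vc=[15]
#13 0x50→b10/s2 MISS; vc=[15,42]
#14 0xc8→b25/s1 L1-HIT; vc=[15,42]
#15 0x54→b10/s2 L1-HIT; vc=[15,42]
#16 0x7e→b15/s7 VC-HIT; vc=[47,42]
#17 0xbf→b23/s7 MISS; vc=[47,42,15]
#18 0x7c→b15/s7 VC-HIT; vc=[47,42,23]

VC = [47, 42, 23]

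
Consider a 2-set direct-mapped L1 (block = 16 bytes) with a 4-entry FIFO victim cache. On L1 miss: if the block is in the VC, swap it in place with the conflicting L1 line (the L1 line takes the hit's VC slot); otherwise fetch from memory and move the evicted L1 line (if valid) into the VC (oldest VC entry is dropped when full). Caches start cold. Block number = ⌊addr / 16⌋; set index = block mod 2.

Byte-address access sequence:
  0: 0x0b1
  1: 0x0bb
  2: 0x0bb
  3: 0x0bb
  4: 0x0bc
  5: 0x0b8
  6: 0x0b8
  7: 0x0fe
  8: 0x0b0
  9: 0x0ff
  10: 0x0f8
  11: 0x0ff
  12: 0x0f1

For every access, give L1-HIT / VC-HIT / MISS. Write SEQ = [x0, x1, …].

SEQ = [MISS, L1-HIT, L1-HIT, L1-HIT, L1-HIT, L1-HIT, L1-HIT, MISS, VC-HIT, VC-HIT, L1-HIT, L1-HIT, L1-HIT]

#0 0xb1→b11/s1 MISS; vc=[]
#1 0xbb→b11/s1 L1-HIT; vc=[]
#2 0xbb→b11/s1 L1-HIT; vc=[]
#3 0xbb→b11/s1 L1-HIT; vc=[]
#4 0xbc→b11/s1 L1-HIT; vc=[]
#5 0xb8→b11/s1 L1-HIT; vc=[]
#6 0xb8→b11/s1 L1-HIT; vc=[]
#7 0xfe→b15/s1 MISS; vc=[11]
#8 0xb0→b11/s1 VC-HIT; vc=[15]
#9 0xff→b15/s1 VC-HIT; vc=[11]
#10 0xf8→b15/s1 L1-HIT; vc=[11]
#11 0xff→b15/s1 L1-HIT; vc=[11]
#12 0xf1→b15/s1 L1-HIT; vc=[11]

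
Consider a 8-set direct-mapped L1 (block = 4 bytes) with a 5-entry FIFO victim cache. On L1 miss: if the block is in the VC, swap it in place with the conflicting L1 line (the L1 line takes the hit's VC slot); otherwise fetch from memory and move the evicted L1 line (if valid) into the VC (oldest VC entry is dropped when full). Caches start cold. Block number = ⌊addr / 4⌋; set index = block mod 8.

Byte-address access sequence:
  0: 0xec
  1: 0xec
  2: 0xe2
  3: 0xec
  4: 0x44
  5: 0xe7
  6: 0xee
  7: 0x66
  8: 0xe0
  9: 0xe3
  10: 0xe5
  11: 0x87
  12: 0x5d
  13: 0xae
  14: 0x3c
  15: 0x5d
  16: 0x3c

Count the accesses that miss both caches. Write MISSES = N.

MISSES = 9

#0 0xec→b59/s3 MISS; vc=[]
#1 0xec→b59/s3 L1-HIT; vc=[]
#2 0xe2→b56/s0 MISS; vc=[]
#3 0xec→b59/s3 L1-HIT; vc=[]
#4 0x44→b17/s1 MISS; vc=[]
#5 0xe7→b57/s1 MISS; vc=[17]
#6 0xee→b59/s3 L1-HIT; vc=[17]
#7 0x66→b25/s1 MISS; vc=[17,57]
#8 0xe0→b56/s0 L1-HIT; vc=[17,57]
#9 0xe3→b56/s0 L1-HIT; vc=[17,57]
#10 0xe5→b57/s1 VC-HIT; vc=[17,25]
#11 0x87→b33/s1 MISS; vc=[17,25,57]
#12 0x5d→b23/s7 MISS; vc=[17,25,57]
#13 0xae→b43/s3 MISS; vc=[17,25,57,59]
#14 0x3c→b15/s7 MISS; vc=[17,25,57,59,23]
#15 0x5d→b23/s7 VC-HIT; vc=[17,25,57,59,15]
#16 0x3c→b15/s7 VC-HIT; vc=[17,25,57,59,23]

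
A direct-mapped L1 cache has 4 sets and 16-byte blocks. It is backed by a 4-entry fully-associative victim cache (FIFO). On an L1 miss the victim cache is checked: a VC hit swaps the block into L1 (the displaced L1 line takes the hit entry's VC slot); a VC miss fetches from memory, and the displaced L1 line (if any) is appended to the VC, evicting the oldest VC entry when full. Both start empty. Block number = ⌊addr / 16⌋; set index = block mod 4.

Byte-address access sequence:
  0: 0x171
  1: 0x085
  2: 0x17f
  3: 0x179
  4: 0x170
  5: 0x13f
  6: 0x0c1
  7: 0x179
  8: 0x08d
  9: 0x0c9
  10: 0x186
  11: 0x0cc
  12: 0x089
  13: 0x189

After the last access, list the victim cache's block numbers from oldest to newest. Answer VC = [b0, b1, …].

  [0] addr=0x171 blk=23 s=3: MISS | VC []
  [1] addr=0x85 blk=8 s=0: MISS | VC []
  [2] addr=0x17f blk=23 s=3: L1-HIT | VC []
  [3] addr=0x179 blk=23 s=3: L1-HIT | VC []
  [4] addr=0x170 blk=23 s=3: L1-HIT | VC []
  [5] addr=0x13f blk=19 s=3: MISS | VC [23]
  [6] addr=0xc1 blk=12 s=0: MISS | VC [23, 8]
  [7] addr=0x179 blk=23 s=3: VC-HIT | VC [19, 8]
  [8] addr=0x8d blk=8 s=0: VC-HIT | VC [19, 12]
  [9] addr=0xc9 blk=12 s=0: VC-HIT | VC [19, 8]
  [10] addr=0x186 blk=24 s=0: MISS | VC [19, 8, 12]
  [11] addr=0xcc blk=12 s=0: VC-HIT | VC [19, 8, 24]
  [12] addr=0x89 blk=8 s=0: VC-HIT | VC [19, 12, 24]
  [13] addr=0x189 blk=24 s=0: VC-HIT | VC [19, 12, 8]

VC = [19, 12, 8]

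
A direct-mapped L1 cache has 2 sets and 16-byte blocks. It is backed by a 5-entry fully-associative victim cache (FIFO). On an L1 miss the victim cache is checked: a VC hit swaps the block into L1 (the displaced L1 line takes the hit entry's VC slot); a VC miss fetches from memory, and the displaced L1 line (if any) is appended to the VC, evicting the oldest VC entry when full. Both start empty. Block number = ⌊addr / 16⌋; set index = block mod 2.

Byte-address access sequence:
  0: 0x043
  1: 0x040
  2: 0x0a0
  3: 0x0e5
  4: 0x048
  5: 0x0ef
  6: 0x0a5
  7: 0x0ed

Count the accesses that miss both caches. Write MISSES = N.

  [0] addr=0x43 blk=4 s=0: MISS | VC []
  [1] addr=0x40 blk=4 s=0: L1-HIT | VC []
  [2] addr=0xa0 blk=10 s=0: MISS | VC [4]
  [3] addr=0xe5 blk=14 s=0: MISS | VC [4, 10]
  [4] addr=0x48 blk=4 s=0: VC-HIT | VC [14, 10]
  [5] addr=0xef blk=14 s=0: VC-HIT | VC [4, 10]
  [6] addr=0xa5 blk=10 s=0: VC-HIT | VC [4, 14]
  [7] addr=0xed blk=14 s=0: VC-HIT | VC [4, 10]

MISSES = 3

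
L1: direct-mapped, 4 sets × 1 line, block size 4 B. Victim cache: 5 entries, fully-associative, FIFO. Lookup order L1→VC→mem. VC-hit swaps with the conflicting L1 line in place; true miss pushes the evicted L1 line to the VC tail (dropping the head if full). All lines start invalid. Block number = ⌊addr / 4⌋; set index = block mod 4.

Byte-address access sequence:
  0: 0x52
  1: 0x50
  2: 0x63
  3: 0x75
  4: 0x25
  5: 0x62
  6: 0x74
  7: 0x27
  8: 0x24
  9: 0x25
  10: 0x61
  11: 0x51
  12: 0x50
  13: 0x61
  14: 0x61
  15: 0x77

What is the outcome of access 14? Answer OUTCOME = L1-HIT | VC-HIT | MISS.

OUTCOME = L1-HIT

  [0] addr=0x52 blk=20 s=0: MISS | VC []
  [1] addr=0x50 blk=20 s=0: L1-HIT | VC []
  [2] addr=0x63 blk=24 s=0: MISS | VC [20]
  [3] addr=0x75 blk=29 s=1: MISS | VC [20]
  [4] addr=0x25 blk=9 s=1: MISS | VC [20, 29]
  [5] addr=0x62 blk=24 s=0: L1-HIT | VC [20, 29]
  [6] addr=0x74 blk=29 s=1: VC-HIT | VC [20, 9]
  [7] addr=0x27 blk=9 s=1: VC-HIT | VC [20, 29]
  [8] addr=0x24 blk=9 s=1: L1-HIT | VC [20, 29]
  [9] addr=0x25 blk=9 s=1: L1-HIT | VC [20, 29]
  [10] addr=0x61 blk=24 s=0: L1-HIT | VC [20, 29]
  [11] addr=0x51 blk=20 s=0: VC-HIT | VC [24, 29]
  [12] addr=0x50 blk=20 s=0: L1-HIT | VC [24, 29]
  [13] addr=0x61 blk=24 s=0: VC-HIT | VC [20, 29]
  [14] addr=0x61 blk=24 s=0: L1-HIT | VC [20, 29]
  [15] addr=0x77 blk=29 s=1: VC-HIT | VC [20, 9]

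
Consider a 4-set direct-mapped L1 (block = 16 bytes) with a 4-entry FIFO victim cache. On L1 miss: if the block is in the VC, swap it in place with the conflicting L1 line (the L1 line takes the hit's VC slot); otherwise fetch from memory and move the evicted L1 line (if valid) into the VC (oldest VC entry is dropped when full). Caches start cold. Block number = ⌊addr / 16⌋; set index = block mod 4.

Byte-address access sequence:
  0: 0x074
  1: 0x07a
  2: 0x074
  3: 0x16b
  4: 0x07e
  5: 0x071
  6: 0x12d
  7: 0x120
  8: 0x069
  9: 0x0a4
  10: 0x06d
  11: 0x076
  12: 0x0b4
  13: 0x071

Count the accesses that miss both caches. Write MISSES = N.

MISSES = 6

#0 0x74→b7/s3 MISS; vc=[]
#1 0x7a→b7/s3 L1-HIT; vc=[]
#2 0x74→b7/s3 L1-HIT; vc=[]
#3 0x16b→b22/s2 MISS; vc=[]
#4 0x7e→b7/s3 L1-HIT; vc=[]
#5 0x71→b7/s3 L1-HIT; vc=[]
#6 0x12d→b18/s2 MISS; vc=[22]
#7 0x120→b18/s2 L1-HIT; vc=[22]
#8 0x69→b6/s2 MISS; vc=[22,18]
#9 0xa4→b10/s2 MISS; vc=[22,18,6]
#10 0x6d→b6/s2 VC-HIT; vc=[22,18,10]
#11 0x76→b7/s3 L1-HIT; vc=[22,18,10]
#12 0xb4→b11/s3 MISS; vc=[22,18,10,7]
#13 0x71→b7/s3 VC-HIT; vc=[22,18,10,11]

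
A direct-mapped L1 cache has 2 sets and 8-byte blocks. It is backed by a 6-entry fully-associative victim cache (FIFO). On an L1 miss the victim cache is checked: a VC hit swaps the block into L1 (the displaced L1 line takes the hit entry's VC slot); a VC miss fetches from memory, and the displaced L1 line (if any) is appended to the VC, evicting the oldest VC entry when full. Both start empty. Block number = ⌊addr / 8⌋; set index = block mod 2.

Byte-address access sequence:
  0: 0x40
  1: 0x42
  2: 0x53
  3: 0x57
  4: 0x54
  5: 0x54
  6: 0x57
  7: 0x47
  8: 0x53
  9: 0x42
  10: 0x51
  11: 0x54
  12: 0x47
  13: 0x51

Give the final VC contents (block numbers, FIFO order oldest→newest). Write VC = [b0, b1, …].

  [0] addr=0x40 blk=8 s=0: MISS | VC []
  [1] addr=0x42 blk=8 s=0: L1-HIT | VC []
  [2] addr=0x53 blk=10 s=0: MISS | VC [8]
  [3] addr=0x57 blk=10 s=0: L1-HIT | VC [8]
  [4] addr=0x54 blk=10 s=0: L1-HIT | VC [8]
  [5] addr=0x54 blk=10 s=0: L1-HIT | VC [8]
  [6] addr=0x57 blk=10 s=0: L1-HIT | VC [8]
  [7] addr=0x47 blk=8 s=0: VC-HIT | VC [10]
  [8] addr=0x53 blk=10 s=0: VC-HIT | VC [8]
  [9] addr=0x42 blk=8 s=0: VC-HIT | VC [10]
  [10] addr=0x51 blk=10 s=0: VC-HIT | VC [8]
  [11] addr=0x54 blk=10 s=0: L1-HIT | VC [8]
  [12] addr=0x47 blk=8 s=0: VC-HIT | VC [10]
  [13] addr=0x51 blk=10 s=0: VC-HIT | VC [8]

VC = [8]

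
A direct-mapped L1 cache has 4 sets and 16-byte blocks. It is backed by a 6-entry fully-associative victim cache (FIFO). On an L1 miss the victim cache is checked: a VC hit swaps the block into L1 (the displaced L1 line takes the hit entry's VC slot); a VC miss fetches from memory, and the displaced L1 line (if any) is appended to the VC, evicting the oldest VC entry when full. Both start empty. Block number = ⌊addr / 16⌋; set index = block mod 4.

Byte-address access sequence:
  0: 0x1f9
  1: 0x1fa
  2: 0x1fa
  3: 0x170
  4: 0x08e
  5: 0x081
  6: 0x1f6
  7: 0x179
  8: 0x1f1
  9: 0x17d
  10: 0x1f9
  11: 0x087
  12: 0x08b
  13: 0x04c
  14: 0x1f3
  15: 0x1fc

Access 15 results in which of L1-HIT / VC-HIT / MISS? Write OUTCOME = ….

OUTCOME = L1-HIT

  [0] addr=0x1f9 blk=31 s=3: MISS | VC []
  [1] addr=0x1fa blk=31 s=3: L1-HIT | VC []
  [2] addr=0x1fa blk=31 s=3: L1-HIT | VC []
  [3] addr=0x170 blk=23 s=3: MISS | VC [31]
  [4] addr=0x8e blk=8 s=0: MISS | VC [31]
  [5] addr=0x81 blk=8 s=0: L1-HIT | VC [31]
  [6] addr=0x1f6 blk=31 s=3: VC-HIT | VC [23]
  [7] addr=0x179 blk=23 s=3: VC-HIT | VC [31]
  [8] addr=0x1f1 blk=31 s=3: VC-HIT | VC [23]
  [9] addr=0x17d blk=23 s=3: VC-HIT | VC [31]
  [10] addr=0x1f9 blk=31 s=3: VC-HIT | VC [23]
  [11] addr=0x87 blk=8 s=0: L1-HIT | VC [23]
  [12] addr=0x8b blk=8 s=0: L1-HIT | VC [23]
  [13] addr=0x4c blk=4 s=0: MISS | VC [23, 8]
  [14] addr=0x1f3 blk=31 s=3: L1-HIT | VC [23, 8]
  [15] addr=0x1fc blk=31 s=3: L1-HIT | VC [23, 8]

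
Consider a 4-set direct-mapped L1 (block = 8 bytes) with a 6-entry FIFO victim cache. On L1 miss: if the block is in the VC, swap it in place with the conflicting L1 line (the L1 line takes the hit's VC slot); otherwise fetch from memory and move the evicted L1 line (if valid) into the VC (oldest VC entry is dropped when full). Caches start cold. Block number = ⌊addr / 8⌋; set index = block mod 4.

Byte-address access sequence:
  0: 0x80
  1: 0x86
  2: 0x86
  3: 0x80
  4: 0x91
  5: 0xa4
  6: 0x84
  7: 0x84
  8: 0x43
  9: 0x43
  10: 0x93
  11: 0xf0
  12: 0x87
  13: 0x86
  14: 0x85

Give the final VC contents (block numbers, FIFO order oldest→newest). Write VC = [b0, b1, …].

VC = [20, 8, 18]

0: 0x80 (blk 16, set 0) → MISS  vc=[]
1: 0x86 (blk 16, set 0) → L1-HIT  vc=[]
2: 0x86 (blk 16, set 0) → L1-HIT  vc=[]
3: 0x80 (blk 16, set 0) → L1-HIT  vc=[]
4: 0x91 (blk 18, set 2) → MISS  vc=[]
5: 0xa4 (blk 20, set 0) → MISS  vc=[16]
6: 0x84 (blk 16, set 0) → VC-HIT  vc=[20]
7: 0x84 (blk 16, set 0) → L1-HIT  vc=[20]
8: 0x43 (blk 8, set 0) → MISS  vc=[20, 16]
9: 0x43 (blk 8, set 0) → L1-HIT  vc=[20, 16]
10: 0x93 (blk 18, set 2) → L1-HIT  vc=[20, 16]
11: 0xf0 (blk 30, set 2) → MISS  vc=[20, 16, 18]
12: 0x87 (blk 16, set 0) → VC-HIT  vc=[20, 8, 18]
13: 0x86 (blk 16, set 0) → L1-HIT  vc=[20, 8, 18]
14: 0x85 (blk 16, set 0) → L1-HIT  vc=[20, 8, 18]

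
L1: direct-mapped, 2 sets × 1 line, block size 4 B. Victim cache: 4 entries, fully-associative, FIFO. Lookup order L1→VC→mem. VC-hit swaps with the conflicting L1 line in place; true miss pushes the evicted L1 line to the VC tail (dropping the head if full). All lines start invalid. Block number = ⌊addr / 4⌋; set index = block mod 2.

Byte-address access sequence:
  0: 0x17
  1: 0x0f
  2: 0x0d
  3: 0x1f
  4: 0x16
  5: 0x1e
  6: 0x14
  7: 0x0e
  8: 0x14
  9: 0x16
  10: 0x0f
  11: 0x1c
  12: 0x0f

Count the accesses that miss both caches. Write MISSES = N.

  [0] addr=0x17 blk=5 s=1: MISS | VC []
  [1] addr=0xf blk=3 s=1: MISS | VC [5]
  [2] addr=0xd blk=3 s=1: L1-HIT | VC [5]
  [3] addr=0x1f blk=7 s=1: MISS | VC [5, 3]
  [4] addr=0x16 blk=5 s=1: VC-HIT | VC [7, 3]
  [5] addr=0x1e blk=7 s=1: VC-HIT | VC [5, 3]
  [6] addr=0x14 blk=5 s=1: VC-HIT | VC [7, 3]
  [7] addr=0xe blk=3 s=1: VC-HIT | VC [7, 5]
  [8] addr=0x14 blk=5 s=1: VC-HIT | VC [7, 3]
  [9] addr=0x16 blk=5 s=1: L1-HIT | VC [7, 3]
  [10] addr=0xf blk=3 s=1: VC-HIT | VC [7, 5]
  [11] addr=0x1c blk=7 s=1: VC-HIT | VC [3, 5]
  [12] addr=0xf blk=3 s=1: VC-HIT | VC [7, 5]

MISSES = 3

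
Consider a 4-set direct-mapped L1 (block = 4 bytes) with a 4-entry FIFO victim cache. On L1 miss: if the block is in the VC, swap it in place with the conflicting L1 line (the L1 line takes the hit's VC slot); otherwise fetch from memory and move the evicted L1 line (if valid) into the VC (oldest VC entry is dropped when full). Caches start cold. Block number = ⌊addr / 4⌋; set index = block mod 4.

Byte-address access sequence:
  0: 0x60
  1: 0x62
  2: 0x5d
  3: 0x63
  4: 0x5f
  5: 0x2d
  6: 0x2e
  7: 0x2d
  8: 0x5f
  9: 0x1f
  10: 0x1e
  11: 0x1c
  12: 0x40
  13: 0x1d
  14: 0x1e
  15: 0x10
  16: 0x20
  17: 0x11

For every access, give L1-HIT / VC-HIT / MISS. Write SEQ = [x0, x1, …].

  [0] addr=0x60 blk=24 s=0: MISS | VC []
  [1] addr=0x62 blk=24 s=0: L1-HIT | VC []
  [2] addr=0x5d blk=23 s=3: MISS | VC []
  [3] addr=0x63 blk=24 s=0: L1-HIT | VC []
  [4] addr=0x5f blk=23 s=3: L1-HIT | VC []
  [5] addr=0x2d blk=11 s=3: MISS | VC [23]
  [6] addr=0x2e blk=11 s=3: L1-HIT | VC [23]
  [7] addr=0x2d blk=11 s=3: L1-HIT | VC [23]
  [8] addr=0x5f blk=23 s=3: VC-HIT | VC [11]
  [9] addr=0x1f blk=7 s=3: MISS | VC [11, 23]
  [10] addr=0x1e blk=7 s=3: L1-HIT | VC [11, 23]
  [11] addr=0x1c blk=7 s=3: L1-HIT | VC [11, 23]
  [12] addr=0x40 blk=16 s=0: MISS | VC [11, 23, 24]
  [13] addr=0x1d blk=7 s=3: L1-HIT | VC [11, 23, 24]
  [14] addr=0x1e blk=7 s=3: L1-HIT | VC [11, 23, 24]
  [15] addr=0x10 blk=4 s=0: MISS | VC [11, 23, 24, 16]
  [16] addr=0x20 blk=8 s=0: MISS | VC [23, 24, 16, 4]
  [17] addr=0x11 blk=4 s=0: VC-HIT | VC [23, 24, 16, 8]

SEQ = [MISS, L1-HIT, MISS, L1-HIT, L1-HIT, MISS, L1-HIT, L1-HIT, VC-HIT, MISS, L1-HIT, L1-HIT, MISS, L1-HIT, L1-HIT, MISS, MISS, VC-HIT]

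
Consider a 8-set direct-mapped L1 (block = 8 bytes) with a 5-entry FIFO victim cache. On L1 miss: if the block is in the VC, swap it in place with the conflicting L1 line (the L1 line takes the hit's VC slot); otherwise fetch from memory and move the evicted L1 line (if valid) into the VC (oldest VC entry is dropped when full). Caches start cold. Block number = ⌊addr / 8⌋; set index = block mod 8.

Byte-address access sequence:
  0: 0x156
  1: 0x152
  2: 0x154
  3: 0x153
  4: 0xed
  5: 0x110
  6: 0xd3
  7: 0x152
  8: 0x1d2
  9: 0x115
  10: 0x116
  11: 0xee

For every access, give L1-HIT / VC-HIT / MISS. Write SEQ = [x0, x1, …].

SEQ = [MISS, L1-HIT, L1-HIT, L1-HIT, MISS, MISS, MISS, VC-HIT, MISS, VC-HIT, L1-HIT, L1-HIT]

0: 0x156 (blk 42, set 2) → MISS  vc=[]
1: 0x152 (blk 42, set 2) → L1-HIT  vc=[]
2: 0x154 (blk 42, set 2) → L1-HIT  vc=[]
3: 0x153 (blk 42, set 2) → L1-HIT  vc=[]
4: 0xed (blk 29, set 5) → MISS  vc=[]
5: 0x110 (blk 34, set 2) → MISS  vc=[42]
6: 0xd3 (blk 26, set 2) → MISS  vc=[42, 34]
7: 0x152 (blk 42, set 2) → VC-HIT  vc=[26, 34]
8: 0x1d2 (blk 58, set 2) → MISS  vc=[26, 34, 42]
9: 0x115 (blk 34, set 2) → VC-HIT  vc=[26, 58, 42]
10: 0x116 (blk 34, set 2) → L1-HIT  vc=[26, 58, 42]
11: 0xee (blk 29, set 5) → L1-HIT  vc=[26, 58, 42]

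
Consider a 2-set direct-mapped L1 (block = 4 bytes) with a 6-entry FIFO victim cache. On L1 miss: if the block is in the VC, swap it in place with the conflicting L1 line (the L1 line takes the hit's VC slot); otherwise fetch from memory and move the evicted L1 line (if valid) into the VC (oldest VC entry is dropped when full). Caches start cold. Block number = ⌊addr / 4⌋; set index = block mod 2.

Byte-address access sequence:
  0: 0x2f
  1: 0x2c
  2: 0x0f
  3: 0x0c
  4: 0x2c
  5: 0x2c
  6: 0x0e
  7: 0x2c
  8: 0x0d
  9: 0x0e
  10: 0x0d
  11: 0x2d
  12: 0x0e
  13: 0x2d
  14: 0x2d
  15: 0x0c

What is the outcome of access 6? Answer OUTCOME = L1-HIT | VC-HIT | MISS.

OUTCOME = VC-HIT

  [0] addr=0x2f blk=11 s=1: MISS | VC []
  [1] addr=0x2c blk=11 s=1: L1-HIT | VC []
  [2] addr=0xf blk=3 s=1: MISS | VC [11]
  [3] addr=0xc blk=3 s=1: L1-HIT | VC [11]
  [4] addr=0x2c blk=11 s=1: VC-HIT | VC [3]
  [5] addr=0x2c blk=11 s=1: L1-HIT | VC [3]
  [6] addr=0xe blk=3 s=1: VC-HIT | VC [11]
  [7] addr=0x2c blk=11 s=1: VC-HIT | VC [3]
  [8] addr=0xd blk=3 s=1: VC-HIT | VC [11]
  [9] addr=0xe blk=3 s=1: L1-HIT | VC [11]
  [10] addr=0xd blk=3 s=1: L1-HIT | VC [11]
  [11] addr=0x2d blk=11 s=1: VC-HIT | VC [3]
  [12] addr=0xe blk=3 s=1: VC-HIT | VC [11]
  [13] addr=0x2d blk=11 s=1: VC-HIT | VC [3]
  [14] addr=0x2d blk=11 s=1: L1-HIT | VC [3]
  [15] addr=0xc blk=3 s=1: VC-HIT | VC [11]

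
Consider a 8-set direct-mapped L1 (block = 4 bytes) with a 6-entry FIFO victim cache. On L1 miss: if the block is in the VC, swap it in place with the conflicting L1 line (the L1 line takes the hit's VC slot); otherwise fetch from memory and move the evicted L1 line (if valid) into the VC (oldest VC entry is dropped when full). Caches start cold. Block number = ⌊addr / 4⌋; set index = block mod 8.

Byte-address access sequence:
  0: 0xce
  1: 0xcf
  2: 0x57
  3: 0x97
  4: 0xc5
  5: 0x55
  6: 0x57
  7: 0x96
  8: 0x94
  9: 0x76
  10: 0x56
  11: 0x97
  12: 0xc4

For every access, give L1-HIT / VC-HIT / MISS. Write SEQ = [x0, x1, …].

SEQ = [MISS, L1-HIT, MISS, MISS, MISS, VC-HIT, L1-HIT, VC-HIT, L1-HIT, MISS, VC-HIT, VC-HIT, L1-HIT]

0: 0xce (blk 51, set 3) → MISS  vc=[]
1: 0xcf (blk 51, set 3) → L1-HIT  vc=[]
2: 0x57 (blk 21, set 5) → MISS  vc=[]
3: 0x97 (blk 37, set 5) → MISS  vc=[21]
4: 0xc5 (blk 49, set 1) → MISS  vc=[21]
5: 0x55 (blk 21, set 5) → VC-HIT  vc=[37]
6: 0x57 (blk 21, set 5) → L1-HIT  vc=[37]
7: 0x96 (blk 37, set 5) → VC-HIT  vc=[21]
8: 0x94 (blk 37, set 5) → L1-HIT  vc=[21]
9: 0x76 (blk 29, set 5) → MISS  vc=[21, 37]
10: 0x56 (blk 21, set 5) → VC-HIT  vc=[29, 37]
11: 0x97 (blk 37, set 5) → VC-HIT  vc=[29, 21]
12: 0xc4 (blk 49, set 1) → L1-HIT  vc=[29, 21]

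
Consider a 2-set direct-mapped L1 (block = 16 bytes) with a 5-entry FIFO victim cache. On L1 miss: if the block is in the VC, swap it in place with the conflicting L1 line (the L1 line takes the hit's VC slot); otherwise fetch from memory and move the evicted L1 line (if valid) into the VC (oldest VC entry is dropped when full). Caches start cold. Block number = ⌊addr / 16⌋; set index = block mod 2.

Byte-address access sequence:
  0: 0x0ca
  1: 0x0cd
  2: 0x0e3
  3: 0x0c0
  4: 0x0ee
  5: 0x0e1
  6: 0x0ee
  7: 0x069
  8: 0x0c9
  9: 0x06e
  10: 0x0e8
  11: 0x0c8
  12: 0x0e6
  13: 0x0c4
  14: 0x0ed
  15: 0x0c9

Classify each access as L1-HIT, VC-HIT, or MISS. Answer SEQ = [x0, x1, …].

SEQ = [MISS, L1-HIT, MISS, VC-HIT, VC-HIT, L1-HIT, L1-HIT, MISS, VC-HIT, VC-HIT, VC-HIT, VC-HIT, VC-HIT, VC-HIT, VC-HIT, VC-HIT]

0: 0xca (blk 12, set 0) → MISS  vc=[]
1: 0xcd (blk 12, set 0) → L1-HIT  vc=[]
2: 0xe3 (blk 14, set 0) → MISS  vc=[12]
3: 0xc0 (blk 12, set 0) → VC-HIT  vc=[14]
4: 0xee (blk 14, set 0) → VC-HIT  vc=[12]
5: 0xe1 (blk 14, set 0) → L1-HIT  vc=[12]
6: 0xee (blk 14, set 0) → L1-HIT  vc=[12]
7: 0x69 (blk 6, set 0) → MISS  vc=[12, 14]
8: 0xc9 (blk 12, set 0) → VC-HIT  vc=[6, 14]
9: 0x6e (blk 6, set 0) → VC-HIT  vc=[12, 14]
10: 0xe8 (blk 14, set 0) → VC-HIT  vc=[12, 6]
11: 0xc8 (blk 12, set 0) → VC-HIT  vc=[14, 6]
12: 0xe6 (blk 14, set 0) → VC-HIT  vc=[12, 6]
13: 0xc4 (blk 12, set 0) → VC-HIT  vc=[14, 6]
14: 0xed (blk 14, set 0) → VC-HIT  vc=[12, 6]
15: 0xc9 (blk 12, set 0) → VC-HIT  vc=[14, 6]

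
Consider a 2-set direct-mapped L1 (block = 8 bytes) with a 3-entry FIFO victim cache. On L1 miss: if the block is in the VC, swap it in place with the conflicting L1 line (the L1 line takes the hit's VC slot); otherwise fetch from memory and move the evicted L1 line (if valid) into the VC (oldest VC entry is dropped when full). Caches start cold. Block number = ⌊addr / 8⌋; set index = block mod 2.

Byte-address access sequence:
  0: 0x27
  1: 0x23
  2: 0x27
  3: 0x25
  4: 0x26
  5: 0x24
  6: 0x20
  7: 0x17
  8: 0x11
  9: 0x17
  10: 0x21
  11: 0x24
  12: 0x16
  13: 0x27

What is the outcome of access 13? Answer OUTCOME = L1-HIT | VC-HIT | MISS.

OUTCOME = VC-HIT

#0 0x27→b4/s0 MISS; vc=[]
#1 0x23→b4/s0 L1-HIT; vc=[]
#2 0x27→b4/s0 L1-HIT; vc=[]
#3 0x25→b4/s0 L1-HIT; vc=[]
#4 0x26→b4/s0 L1-HIT; vc=[]
#5 0x24→b4/s0 L1-HIT; vc=[]
#6 0x20→b4/s0 L1-HIT; vc=[]
#7 0x17→b2/s0 MISS; vc=[4]
#8 0x11→b2/s0 L1-HIT; vc=[4]
#9 0x17→b2/s0 L1-HIT; vc=[4]
#10 0x21→b4/s0 VC-HIT; vc=[2]
#11 0x24→b4/s0 L1-HIT; vc=[2]
#12 0x16→b2/s0 VC-HIT; vc=[4]
#13 0x27→b4/s0 VC-HIT; vc=[2]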